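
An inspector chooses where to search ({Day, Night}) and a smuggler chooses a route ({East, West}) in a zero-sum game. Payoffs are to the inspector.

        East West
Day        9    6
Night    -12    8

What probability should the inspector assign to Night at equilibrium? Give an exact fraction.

3/23

Row minima: Day → 6, Night → -12; maximin = 6.
Column maxima: East → 9, West → 8; minimax = 8.
6 ≠ 8, so there is no saddle point; optimal play is mixed.
Let the inspector play Day with probability p. Expected payoff against East: 9p + (-12)(1−p) = 21p − 12; against West: 6p + 8(1−p) = −2p + 8.
Setting these equal: 21p − 12 = −2p + 8 ⇒ 23p = 20 ⇒ p = 20/23, and the value is (21)·(20/23) − 12 = 144/23.
For the smuggler: with q = P(East), equating Day's and Night's payoffs gives 3q + 6 = −20q + 8 ⇒ q = 2/23.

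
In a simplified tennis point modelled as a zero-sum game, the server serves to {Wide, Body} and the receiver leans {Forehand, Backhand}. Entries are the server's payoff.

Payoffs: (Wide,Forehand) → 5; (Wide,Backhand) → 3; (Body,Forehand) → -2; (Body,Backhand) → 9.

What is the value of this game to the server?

Row minima: Wide → 3, Body → -2; maximin = 3.
Column maxima: Forehand → 5, Backhand → 9; minimax = 5.
3 ≠ 5, so there is no saddle point; optimal play is mixed.
Let the server play Wide with probability p. Expected payoff against Forehand: 5p + (-2)(1−p) = 7p − 2; against Backhand: 3p + 9(1−p) = −6p + 9.
Setting these equal: 7p − 2 = −6p + 9 ⇒ 13p = 11 ⇒ p = 11/13, and the value is (7)·(11/13) − 2 = 51/13.
For the receiver: with q = P(Forehand), equating Wide's and Body's payoffs gives 2q + 3 = −11q + 9 ⇒ q = 6/13.

51/13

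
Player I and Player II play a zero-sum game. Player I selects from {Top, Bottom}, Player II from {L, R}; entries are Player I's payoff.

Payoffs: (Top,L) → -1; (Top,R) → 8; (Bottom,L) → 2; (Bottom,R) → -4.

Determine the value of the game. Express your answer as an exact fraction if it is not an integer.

Row minima: Top → -1, Bottom → -4; maximin = -1.
Column maxima: L → 2, R → 8; minimax = 2.
-1 ≠ 2, so there is no saddle point; optimal play is mixed.
Let Player I play Top with probability p. Expected payoff against L: (-1)p + 2(1−p) = −3p + 2; against R: 8p + (-4)(1−p) = 12p − 4.
Setting these equal: −3p + 2 = 12p − 4 ⇒ −15p = -6 ⇒ p = 2/5, and the value is (-3)·(2/5) + 2 = 4/5.
For Player II: with q = P(L), equating Top's and Bottom's payoffs gives −9q + 8 = 6q − 4 ⇒ q = 4/5.

4/5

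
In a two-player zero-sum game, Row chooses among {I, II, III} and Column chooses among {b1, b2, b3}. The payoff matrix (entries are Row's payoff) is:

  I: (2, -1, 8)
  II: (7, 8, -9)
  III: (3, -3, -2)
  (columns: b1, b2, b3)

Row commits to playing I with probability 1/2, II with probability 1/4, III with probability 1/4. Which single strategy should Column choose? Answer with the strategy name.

b2

If Column plays b1, Row's expected payoff is (1/2)·2 + (1/4)·7 + (1/4)·3 = 7/2.
If Column plays b2, Row's expected payoff is (1/2)·(-1) + (1/4)·8 + (1/4)·(-3) = 3/4.
If Column plays b3, Row's expected payoff is (1/2)·8 + (1/4)·(-9) + (1/4)·(-2) = 5/4.
Column minimizes Row's payoff; the smallest is 3/4, so the best response is b2.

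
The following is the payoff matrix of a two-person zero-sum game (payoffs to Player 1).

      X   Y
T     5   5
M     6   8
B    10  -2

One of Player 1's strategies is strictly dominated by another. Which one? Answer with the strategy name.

M gives a strictly higher payoff than T against every column: 6 > 5, 8 > 5.
So T is strictly dominated and Player 1 never plays it.

T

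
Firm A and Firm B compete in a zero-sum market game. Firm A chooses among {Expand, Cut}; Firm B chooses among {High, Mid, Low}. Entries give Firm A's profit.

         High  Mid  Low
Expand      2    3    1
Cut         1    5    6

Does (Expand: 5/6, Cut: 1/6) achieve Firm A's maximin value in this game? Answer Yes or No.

Yes

Against High this mix gives (5/6)·2 + (1/6)·1 = 11/6.
Against Mid this mix gives (5/6)·3 + (1/6)·5 = 10/3.
Against Low this mix gives (5/6)·1 + (1/6)·6 = 11/6.
All of Firm B's active replies (High, Low) yield 11/6, and no column does worse for Firm A. The mix makes Firm B indifferent and guarantees 11/6, so it is optimal.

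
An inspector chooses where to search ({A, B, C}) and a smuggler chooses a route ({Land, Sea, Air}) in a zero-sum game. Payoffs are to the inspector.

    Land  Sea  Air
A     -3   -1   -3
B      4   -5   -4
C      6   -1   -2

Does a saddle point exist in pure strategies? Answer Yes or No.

Yes

Row minima: A → -3, B → -5, C → -2; maximin = -2.
Column maxima: Land → 6, Sea → -1, Air → -2; minimax = -2.
maximin = minimax = -2, so a saddle point exists.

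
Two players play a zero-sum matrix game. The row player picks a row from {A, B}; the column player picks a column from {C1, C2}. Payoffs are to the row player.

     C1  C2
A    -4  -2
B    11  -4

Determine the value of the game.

Row minima: A → -4, B → -4; maximin = -4.
Column maxima: C1 → 11, C2 → -2; minimax = -2.
-4 ≠ -2, so there is no saddle point; optimal play is mixed.
Let the row player play A with probability p. Expected payoff against C1: (-4)p + 11(1−p) = −15p + 11; against C2: (-2)p + (-4)(1−p) = 2p − 4.
Setting these equal: −15p + 11 = 2p − 4 ⇒ −17p = -15 ⇒ p = 15/17, and the value is (-15)·(15/17) + 11 = -38/17.
For the column player: with q = P(C1), equating A's and B's payoffs gives −2q − 2 = 15q − 4 ⇒ q = 2/17.

-38/17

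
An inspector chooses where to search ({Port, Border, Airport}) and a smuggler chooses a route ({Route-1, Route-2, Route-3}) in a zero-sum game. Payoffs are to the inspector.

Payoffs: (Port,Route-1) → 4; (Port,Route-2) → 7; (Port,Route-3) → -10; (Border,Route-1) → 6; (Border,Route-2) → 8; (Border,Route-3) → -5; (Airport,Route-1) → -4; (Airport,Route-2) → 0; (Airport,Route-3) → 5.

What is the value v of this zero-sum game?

1/2

Row minima: Port → -10, Border → -5, Airport → -4; maximin = -4.
Column maxima: Route-1 → 6, Route-2 → 8, Route-3 → 5; minimax = 5.
-4 ≠ 5, so there is no saddle point; optimal play is mixed.
Port is strictly dominated by Border, so the inspector never plays it.
Route-2 is strictly dominated by Route-1 (it gives the inspector strictly more in every row), so the smuggler never plays it.
On the remaining 2×2 (Border, Airport vs Route-1, Route-3):
Let the inspector play Border with probability p. Expected payoff against Route-1: 6p + (-4)(1−p) = 10p − 4; against Route-3: (-5)p + 5(1−p) = −10p + 5.
Setting these equal: 10p − 4 = −10p + 5 ⇒ 20p = 9 ⇒ p = 9/20, and the value is (10)·(9/20) − 4 = 1/2.
For the smuggler: with q = P(Route-1), equating Border's and Airport's payoffs gives 11q − 5 = −9q + 5 ⇒ q = 1/2.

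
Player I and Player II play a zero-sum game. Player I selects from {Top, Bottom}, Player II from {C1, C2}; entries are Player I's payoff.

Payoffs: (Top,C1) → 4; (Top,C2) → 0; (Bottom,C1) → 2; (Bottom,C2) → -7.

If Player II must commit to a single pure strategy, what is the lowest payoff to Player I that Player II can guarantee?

0

Column maxima: C1 → 4, C2 → 0.
The smallest of these is 0.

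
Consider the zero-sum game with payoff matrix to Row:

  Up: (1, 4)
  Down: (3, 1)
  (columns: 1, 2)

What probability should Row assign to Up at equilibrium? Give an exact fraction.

Row minima: Up → 1, Down → 1; maximin = 1.
Column maxima: 1 → 3, 2 → 4; minimax = 3.
1 ≠ 3, so there is no saddle point; optimal play is mixed.
Let Row play Up with probability p. Expected payoff against 1: 1p + 3(1−p) = −2p + 3; against 2: 4p + 1(1−p) = 3p + 1.
Setting these equal: −2p + 3 = 3p + 1 ⇒ −5p = -2 ⇒ p = 2/5, and the value is (-2)·(2/5) + 3 = 11/5.
For Column: with q = P(1), equating Up's and Down's payoffs gives −3q + 4 = 2q + 1 ⇒ q = 3/5.

2/5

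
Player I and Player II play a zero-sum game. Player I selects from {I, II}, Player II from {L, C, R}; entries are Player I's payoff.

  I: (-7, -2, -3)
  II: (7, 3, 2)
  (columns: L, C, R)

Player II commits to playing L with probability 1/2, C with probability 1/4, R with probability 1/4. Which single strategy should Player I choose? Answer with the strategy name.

II

Expected payoff of I: (1/2)·(-7) + (1/4)·(-2) + (1/4)·(-3) = -19/4.
Expected payoff of II: (1/2)·7 + (1/4)·3 + (1/4)·2 = 19/4.
The largest is 19/4, so Player I's best response is II.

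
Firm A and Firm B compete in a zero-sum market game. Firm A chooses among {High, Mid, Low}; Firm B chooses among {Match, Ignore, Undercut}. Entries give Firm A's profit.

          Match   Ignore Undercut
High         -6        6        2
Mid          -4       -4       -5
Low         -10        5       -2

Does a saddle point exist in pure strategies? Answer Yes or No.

No

Row minima: High → -6, Mid → -5, Low → -10; maximin = -5.
Column maxima: Match → -4, Ignore → 6, Undercut → 2; minimax = -4.
-5 ≠ -4, so no pure-strategy equilibrium exists.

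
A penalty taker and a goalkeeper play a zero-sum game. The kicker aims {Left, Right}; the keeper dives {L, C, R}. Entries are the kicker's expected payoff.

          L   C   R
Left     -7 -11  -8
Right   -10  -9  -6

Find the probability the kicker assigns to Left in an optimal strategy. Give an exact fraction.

Row minima: Left → -11, Right → -10; maximin = -10.
Column maxima: L → -7, C → -9, R → -6; minimax = -9.
-10 ≠ -9, so there is no saddle point; optimal play is mixed.
R is strictly dominated by C (it gives the kicker strictly more in every row), so the keeper never plays it.
On the remaining 2×2 (Left, Right vs L, C):
Let the kicker play Left with probability p. Expected payoff against L: (-7)p + (-10)(1−p) = 3p − 10; against C: (-11)p + (-9)(1−p) = −2p − 9.
Setting these equal: 3p − 10 = −2p − 9 ⇒ 5p = 1 ⇒ p = 1/5, and the value is (3)·(1/5) − 10 = -47/5.
For the keeper: with q = P(L), equating Left's and Right's payoffs gives 4q − 11 = −q − 9 ⇒ q = 2/5.

1/5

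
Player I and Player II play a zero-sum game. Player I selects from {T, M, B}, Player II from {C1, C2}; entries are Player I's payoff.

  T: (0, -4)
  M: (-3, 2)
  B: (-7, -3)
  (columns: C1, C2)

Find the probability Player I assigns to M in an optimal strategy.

Row minima: T → -4, M → -3, B → -7; maximin = -3.
Column maxima: C1 → 0, C2 → 2; minimax = 0.
-3 ≠ 0, so there is no saddle point; optimal play is mixed.
B is strictly dominated by M, so Player I never plays it.
On the remaining 2×2 (T, M vs C1, C2):
Let Player I play T with probability p. Expected payoff against C1: 0p + (-3)(1−p) = 3p − 3; against C2: (-4)p + 2(1−p) = −6p + 2.
Setting these equal: 3p − 3 = −6p + 2 ⇒ 9p = 5 ⇒ p = 5/9, and the value is (3)·(5/9) − 3 = -4/3.
For Player II: with q = P(C1), equating T's and M's payoffs gives 4q − 4 = −5q + 2 ⇒ q = 2/3.

4/9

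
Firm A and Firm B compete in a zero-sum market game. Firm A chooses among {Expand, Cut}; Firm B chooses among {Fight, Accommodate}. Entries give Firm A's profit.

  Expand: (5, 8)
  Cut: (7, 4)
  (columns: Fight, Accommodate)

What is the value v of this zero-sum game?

Row minima: Expand → 5, Cut → 4; maximin = 5.
Column maxima: Fight → 7, Accommodate → 8; minimax = 7.
5 ≠ 7, so there is no saddle point; optimal play is mixed.
Let Firm A play Expand with probability p. Expected payoff against Fight: 5p + 7(1−p) = −2p + 7; against Accommodate: 8p + 4(1−p) = 4p + 4.
Setting these equal: −2p + 7 = 4p + 4 ⇒ −6p = -3 ⇒ p = 1/2, and the value is (-2)·(1/2) + 7 = 6.
For Firm B: with q = P(Fight), equating Expand's and Cut's payoffs gives −3q + 8 = 3q + 4 ⇒ q = 2/3.

6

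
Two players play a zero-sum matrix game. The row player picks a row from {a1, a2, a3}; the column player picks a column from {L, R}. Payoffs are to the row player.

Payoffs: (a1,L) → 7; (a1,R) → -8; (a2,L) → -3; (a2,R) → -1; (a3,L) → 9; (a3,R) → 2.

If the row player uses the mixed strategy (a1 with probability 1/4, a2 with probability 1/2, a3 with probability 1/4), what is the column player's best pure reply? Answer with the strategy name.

R

If the column player plays L, the row player's expected payoff is (1/4)·7 + (1/2)·(-3) + (1/4)·9 = 5/2.
If the column player plays R, the row player's expected payoff is (1/4)·(-8) + (1/2)·(-1) + (1/4)·2 = -2.
The column player minimizes the row player's payoff; the smallest is -2, so the best response is R.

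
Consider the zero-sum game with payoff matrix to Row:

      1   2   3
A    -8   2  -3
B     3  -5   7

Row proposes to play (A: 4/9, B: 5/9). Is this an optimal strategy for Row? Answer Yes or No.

Against 1 this mix gives (4/9)·(-8) + (5/9)·3 = -17/9.
Against 2 this mix gives (4/9)·2 + (5/9)·(-5) = -17/9.
Against 3 this mix gives (4/9)·(-3) + (5/9)·7 = 23/9.
All of Column's active replies (1, 2) yield -17/9, and no column does worse for Row. The mix makes Column indifferent and guarantees -17/9, so it is optimal.

Yes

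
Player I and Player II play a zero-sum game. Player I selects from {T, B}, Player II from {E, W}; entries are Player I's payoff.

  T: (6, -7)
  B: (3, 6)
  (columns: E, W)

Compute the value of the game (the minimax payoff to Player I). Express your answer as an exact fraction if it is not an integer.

Row minima: T → -7, B → 3; maximin = 3.
Column maxima: E → 6, W → 6; minimax = 6.
3 ≠ 6, so there is no saddle point; optimal play is mixed.
Let Player I play T with probability p. Expected payoff against E: 6p + 3(1−p) = 3p + 3; against W: (-7)p + 6(1−p) = −13p + 6.
Setting these equal: 3p + 3 = −13p + 6 ⇒ 16p = 3 ⇒ p = 3/16, and the value is (3)·(3/16) + 3 = 57/16.
For Player II: with q = P(E), equating T's and B's payoffs gives 13q − 7 = −3q + 6 ⇒ q = 13/16.

57/16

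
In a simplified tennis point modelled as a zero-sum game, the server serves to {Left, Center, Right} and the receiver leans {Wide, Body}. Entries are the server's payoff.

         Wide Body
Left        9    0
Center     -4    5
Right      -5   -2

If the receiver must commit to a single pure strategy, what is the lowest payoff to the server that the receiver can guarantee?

5

Column maxima: Wide → 9, Body → 5.
The smallest of these is 5.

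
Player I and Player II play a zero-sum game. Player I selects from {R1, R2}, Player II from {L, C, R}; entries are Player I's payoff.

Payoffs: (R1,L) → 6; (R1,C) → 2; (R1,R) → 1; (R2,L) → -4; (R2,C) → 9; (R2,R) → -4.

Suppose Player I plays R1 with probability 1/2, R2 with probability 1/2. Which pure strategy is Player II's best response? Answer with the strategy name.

If Player II plays L, Player I's expected payoff is (1/2)·6 + (1/2)·(-4) = 1.
If Player II plays C, Player I's expected payoff is (1/2)·2 + (1/2)·9 = 11/2.
If Player II plays R, Player I's expected payoff is (1/2)·1 + (1/2)·(-4) = -3/2.
Player II minimizes Player I's payoff; the smallest is -3/2, so the best response is R.

R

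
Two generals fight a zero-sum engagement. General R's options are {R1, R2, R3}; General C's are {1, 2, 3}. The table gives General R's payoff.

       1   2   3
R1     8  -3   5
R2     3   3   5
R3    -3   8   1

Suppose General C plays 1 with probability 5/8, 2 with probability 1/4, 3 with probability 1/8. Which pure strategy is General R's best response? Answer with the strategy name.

R1

Expected payoff of R1: (5/8)·8 + (1/4)·(-3) + (1/8)·5 = 39/8.
Expected payoff of R2: (5/8)·3 + (1/4)·3 + (1/8)·5 = 13/4.
Expected payoff of R3: (5/8)·(-3) + (1/4)·8 + (1/8)·1 = 1/4.
The largest is 39/8, so General R's best response is R1.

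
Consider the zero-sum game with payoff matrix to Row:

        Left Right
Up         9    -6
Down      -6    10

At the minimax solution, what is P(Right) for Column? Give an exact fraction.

15/31

Row minima: Up → -6, Down → -6; maximin = -6.
Column maxima: Left → 9, Right → 10; minimax = 9.
-6 ≠ 9, so there is no saddle point; optimal play is mixed.
Let Row play Up with probability p. Expected payoff against Left: 9p + (-6)(1−p) = 15p − 6; against Right: (-6)p + 10(1−p) = −16p + 10.
Setting these equal: 15p − 6 = −16p + 10 ⇒ 31p = 16 ⇒ p = 16/31, and the value is (15)·(16/31) − 6 = 54/31.
For Column: with q = P(Left), equating Up's and Down's payoffs gives 15q − 6 = −16q + 10 ⇒ q = 16/31.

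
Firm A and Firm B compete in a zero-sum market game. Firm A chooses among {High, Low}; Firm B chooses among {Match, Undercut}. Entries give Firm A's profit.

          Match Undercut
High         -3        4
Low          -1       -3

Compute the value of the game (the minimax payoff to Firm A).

-13/9

Row minima: High → -3, Low → -3; maximin = -3.
Column maxima: Match → -1, Undercut → 4; minimax = -1.
-3 ≠ -1, so there is no saddle point; optimal play is mixed.
Let Firm A play High with probability p. Expected payoff against Match: (-3)p + (-1)(1−p) = −2p − 1; against Undercut: 4p + (-3)(1−p) = 7p − 3.
Setting these equal: −2p − 1 = 7p − 3 ⇒ −9p = -2 ⇒ p = 2/9, and the value is (-2)·(2/9) − 1 = -13/9.
For Firm B: with q = P(Match), equating High's and Low's payoffs gives −7q + 4 = 2q − 3 ⇒ q = 7/9.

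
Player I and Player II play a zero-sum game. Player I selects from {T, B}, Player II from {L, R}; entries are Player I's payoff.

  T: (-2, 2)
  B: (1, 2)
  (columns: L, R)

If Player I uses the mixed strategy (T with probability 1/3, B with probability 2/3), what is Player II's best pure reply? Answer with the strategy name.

If Player II plays L, Player I's expected payoff is (1/3)·(-2) + (2/3)·1 = 0.
If Player II plays R, Player I's expected payoff is (1/3)·2 + (2/3)·2 = 2.
Player II minimizes Player I's payoff; the smallest is 0, so the best response is L.

L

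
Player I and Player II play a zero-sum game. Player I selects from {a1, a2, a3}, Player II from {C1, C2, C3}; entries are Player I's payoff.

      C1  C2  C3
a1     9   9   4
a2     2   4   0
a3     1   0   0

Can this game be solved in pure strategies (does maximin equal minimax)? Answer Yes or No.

Yes

Row minima: a1 → 4, a2 → 0, a3 → 0; maximin = 4.
Column maxima: C1 → 9, C2 → 9, C3 → 4; minimax = 4.
maximin = minimax = 4, so a saddle point exists.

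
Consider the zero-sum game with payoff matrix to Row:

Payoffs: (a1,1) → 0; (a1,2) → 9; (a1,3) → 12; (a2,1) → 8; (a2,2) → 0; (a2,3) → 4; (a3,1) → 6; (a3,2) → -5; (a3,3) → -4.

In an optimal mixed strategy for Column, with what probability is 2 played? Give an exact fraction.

8/17

Row minima: a1 → 0, a2 → 0, a3 → -5; maximin = 0.
Column maxima: 1 → 8, 2 → 9, 3 → 12; minimax = 8.
0 ≠ 8, so there is no saddle point; optimal play is mixed.
a3 is strictly dominated by a2, so Row never plays it.
3 is strictly dominated by 2 (it gives Row strictly more in every row), so Column never plays it.
On the remaining 2×2 (a1, a2 vs 1, 2):
Let Row play a1 with probability p. Expected payoff against 1: 0p + 8(1−p) = −8p + 8; against 2: 9p + 0(1−p) = 9p.
Setting these equal: −8p + 8 = 9p ⇒ −17p = -8 ⇒ p = 8/17, and the value is (-8)·(8/17) + 8 = 72/17.
For Column: with q = P(1), equating a1's and a2's payoffs gives −9q + 9 = 8q ⇒ q = 9/17.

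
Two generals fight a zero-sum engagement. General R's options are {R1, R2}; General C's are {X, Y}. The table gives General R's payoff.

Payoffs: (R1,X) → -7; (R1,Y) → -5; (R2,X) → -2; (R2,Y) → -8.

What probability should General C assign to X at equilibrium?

Row minima: R1 → -7, R2 → -8; maximin = -7.
Column maxima: X → -2, Y → -5; minimax = -5.
-7 ≠ -5, so there is no saddle point; optimal play is mixed.
Let General R play R1 with probability p. Expected payoff against X: (-7)p + (-2)(1−p) = −5p − 2; against Y: (-5)p + (-8)(1−p) = 3p − 8.
Setting these equal: −5p − 2 = 3p − 8 ⇒ −8p = -6 ⇒ p = 3/4, and the value is (-5)·(3/4) − 2 = -23/4.
For General C: with q = P(X), equating R1's and R2's payoffs gives −2q − 5 = 6q − 8 ⇒ q = 3/8.

3/8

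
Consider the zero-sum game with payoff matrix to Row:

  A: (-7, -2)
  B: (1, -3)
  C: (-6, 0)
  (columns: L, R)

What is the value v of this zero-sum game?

-9/5

Row minima: A → -7, B → -3, C → -6; maximin = -3.
Column maxima: L → 1, R → 0; minimax = 0.
-3 ≠ 0, so there is no saddle point; optimal play is mixed.
A is strictly dominated by C, so Row never plays it.
On the remaining 2×2 (B, C vs L, R):
Let Row play B with probability p. Expected payoff against L: 1p + (-6)(1−p) = 7p − 6; against R: (-3)p + 0(1−p) = −3p.
Setting these equal: 7p − 6 = −3p ⇒ 10p = 6 ⇒ p = 3/5, and the value is (7)·(3/5) − 6 = -9/5.
For Column: with q = P(L), equating B's and C's payoffs gives 4q − 3 = −6q ⇒ q = 3/10.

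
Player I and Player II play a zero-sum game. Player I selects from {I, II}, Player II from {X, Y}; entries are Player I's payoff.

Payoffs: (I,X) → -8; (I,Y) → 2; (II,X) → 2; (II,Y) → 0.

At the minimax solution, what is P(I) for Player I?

1/6

Row minima: I → -8, II → 0; maximin = 0.
Column maxima: X → 2, Y → 2; minimax = 2.
0 ≠ 2, so there is no saddle point; optimal play is mixed.
Let Player I play I with probability p. Expected payoff against X: (-8)p + 2(1−p) = −10p + 2; against Y: 2p + 0(1−p) = 2p.
Setting these equal: −10p + 2 = 2p ⇒ −12p = -2 ⇒ p = 1/6, and the value is (-10)·(1/6) + 2 = 1/3.
For Player II: with q = P(X), equating I's and II's payoffs gives −10q + 2 = 2q ⇒ q = 1/6.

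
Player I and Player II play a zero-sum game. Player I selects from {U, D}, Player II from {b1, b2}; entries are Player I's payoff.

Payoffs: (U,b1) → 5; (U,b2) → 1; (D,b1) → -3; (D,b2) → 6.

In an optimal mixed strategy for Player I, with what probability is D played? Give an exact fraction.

4/13

Row minima: U → 1, D → -3; maximin = 1.
Column maxima: b1 → 5, b2 → 6; minimax = 5.
1 ≠ 5, so there is no saddle point; optimal play is mixed.
Let Player I play U with probability p. Expected payoff against b1: 5p + (-3)(1−p) = 8p − 3; against b2: 1p + 6(1−p) = −5p + 6.
Setting these equal: 8p − 3 = −5p + 6 ⇒ 13p = 9 ⇒ p = 9/13, and the value is (8)·(9/13) − 3 = 33/13.
For Player II: with q = P(b1), equating U's and D's payoffs gives 4q + 1 = −9q + 6 ⇒ q = 5/13.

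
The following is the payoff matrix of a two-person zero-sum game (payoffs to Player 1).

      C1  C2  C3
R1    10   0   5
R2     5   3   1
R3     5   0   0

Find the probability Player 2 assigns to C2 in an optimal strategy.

4/7

Row minima: R1 → 0, R2 → 1, R3 → 0; maximin = 1.
Column maxima: C1 → 10, C2 → 3, C3 → 5; minimax = 3.
1 ≠ 3, so there is no saddle point; optimal play is mixed.
C1 is strictly dominated by C2 (it gives Player 1 strictly more in every row), so Player 2 never plays it.
With C1 eliminated, R3 is strictly dominated by R2 (R2 gives Player 1 strictly more in every remaining column), so Player 1 never plays it.
On the remaining 2×2 (R1, R2 vs C2, C3):
Let Player 1 play R1 with probability p. Expected payoff against C2: 0p + 3(1−p) = −3p + 3; against C3: 5p + 1(1−p) = 4p + 1.
Setting these equal: −3p + 3 = 4p + 1 ⇒ −7p = -2 ⇒ p = 2/7, and the value is (-3)·(2/7) + 3 = 15/7.
For Player 2: with q = P(C2), equating R1's and R2's payoffs gives −5q + 5 = 2q + 1 ⇒ q = 4/7.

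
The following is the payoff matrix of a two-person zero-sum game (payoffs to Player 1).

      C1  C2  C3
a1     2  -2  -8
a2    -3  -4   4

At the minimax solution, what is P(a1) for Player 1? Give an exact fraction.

4/7

Row minima: a1 → -8, a2 → -4; maximin = -4.
Column maxima: C1 → 2, C2 → -2, C3 → 4; minimax = -2.
-4 ≠ -2, so there is no saddle point; optimal play is mixed.
C1 is strictly dominated by C2 (it gives Player 1 strictly more in every row), so Player 2 never plays it.
On the remaining 2×2 (a1, a2 vs C2, C3):
Let Player 1 play a1 with probability p. Expected payoff against C2: (-2)p + (-4)(1−p) = 2p − 4; against C3: (-8)p + 4(1−p) = −12p + 4.
Setting these equal: 2p − 4 = −12p + 4 ⇒ 14p = 8 ⇒ p = 4/7, and the value is (2)·(4/7) − 4 = -20/7.
For Player 2: with q = P(C2), equating a1's and a2's payoffs gives 6q − 8 = −8q + 4 ⇒ q = 6/7.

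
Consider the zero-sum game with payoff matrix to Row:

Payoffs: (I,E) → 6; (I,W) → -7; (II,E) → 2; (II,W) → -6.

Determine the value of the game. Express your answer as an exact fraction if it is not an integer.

Row minima: I → -7, II → -6; maximin = -6.
Column maxima: E → 6, W → -6; minimax = -6.
Since maximin = minimax = -6, there is a saddle point and the value is -6.

-6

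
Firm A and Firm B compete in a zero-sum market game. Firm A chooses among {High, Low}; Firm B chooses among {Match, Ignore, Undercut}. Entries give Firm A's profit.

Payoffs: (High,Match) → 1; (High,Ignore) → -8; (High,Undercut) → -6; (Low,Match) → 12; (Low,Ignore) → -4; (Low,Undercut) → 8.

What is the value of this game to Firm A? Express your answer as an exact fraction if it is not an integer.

Row minima: High → -8, Low → -4; maximin = -4.
Column maxima: Match → 12, Ignore → -4, Undercut → 8; minimax = -4.
Since maximin = minimax = -4, there is a saddle point and the value is -4.

-4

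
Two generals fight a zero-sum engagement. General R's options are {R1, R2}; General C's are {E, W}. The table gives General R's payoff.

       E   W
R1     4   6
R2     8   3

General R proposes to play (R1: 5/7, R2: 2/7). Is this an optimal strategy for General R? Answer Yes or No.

Against E this mix gives (5/7)·4 + (2/7)·8 = 36/7.
Against W this mix gives (5/7)·6 + (2/7)·3 = 36/7.
All of General C's active replies (E, W) yield 36/7, and no column does worse for General R. The mix makes General C indifferent and guarantees 36/7, so it is optimal.

Yes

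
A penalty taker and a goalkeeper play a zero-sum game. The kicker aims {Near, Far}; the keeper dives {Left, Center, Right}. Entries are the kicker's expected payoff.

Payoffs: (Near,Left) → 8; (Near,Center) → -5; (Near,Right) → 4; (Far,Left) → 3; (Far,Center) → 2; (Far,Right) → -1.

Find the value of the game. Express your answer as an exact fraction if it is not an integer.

Row minima: Near → -5, Far → -1; maximin = -1.
Column maxima: Left → 8, Center → 2, Right → 4; minimax = 2.
-1 ≠ 2, so there is no saddle point; optimal play is mixed.
Left is strictly dominated by Center (it gives the kicker strictly more in every row), so the keeper never plays it.
On the remaining 2×2 (Near, Far vs Center, Right):
Let the kicker play Near with probability p. Expected payoff against Center: (-5)p + 2(1−p) = −7p + 2; against Right: 4p + (-1)(1−p) = 5p − 1.
Setting these equal: −7p + 2 = 5p − 1 ⇒ −12p = -3 ⇒ p = 1/4, and the value is (-7)·(1/4) + 2 = 1/4.
For the keeper: with q = P(Center), equating Near's and Far's payoffs gives −9q + 4 = 3q − 1 ⇒ q = 5/12.

1/4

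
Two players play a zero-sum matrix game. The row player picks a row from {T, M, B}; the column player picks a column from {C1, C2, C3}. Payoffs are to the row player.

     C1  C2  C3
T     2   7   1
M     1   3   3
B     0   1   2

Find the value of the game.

5/3

Row minima: T → 1, M → 1, B → 0; maximin = 1.
Column maxima: C1 → 2, C2 → 7, C3 → 3; minimax = 2.
1 ≠ 2, so there is no saddle point; optimal play is mixed.
B is strictly dominated by M, so the row player never plays it.
C2 is strictly dominated by C1 (it gives the row player strictly more in every row), so the column player never plays it.
On the remaining 2×2 (T, M vs C1, C3):
Let the row player play T with probability p. Expected payoff against C1: 2p + 1(1−p) = p + 1; against C3: 1p + 3(1−p) = −2p + 3.
Setting these equal: p + 1 = −2p + 3 ⇒ 3p = 2 ⇒ p = 2/3, and the value is (1)·(2/3) + 1 = 5/3.
For the column player: with q = P(C1), equating T's and M's payoffs gives q + 1 = −2q + 3 ⇒ q = 2/3.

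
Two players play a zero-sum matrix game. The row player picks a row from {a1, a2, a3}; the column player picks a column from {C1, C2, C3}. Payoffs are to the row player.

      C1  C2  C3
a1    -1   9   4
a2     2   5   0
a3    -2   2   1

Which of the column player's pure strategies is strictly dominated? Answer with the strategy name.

C2

C1 holds the row player's payoff strictly below C2 in every row: -1 < 9, 2 < 5, -2 < 2.
So C2 is strictly dominated for the column player.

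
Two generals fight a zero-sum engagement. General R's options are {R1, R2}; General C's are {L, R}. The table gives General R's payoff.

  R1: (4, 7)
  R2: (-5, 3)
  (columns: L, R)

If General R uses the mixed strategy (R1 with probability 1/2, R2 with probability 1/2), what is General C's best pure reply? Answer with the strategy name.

L

If General C plays L, General R's expected payoff is (1/2)·4 + (1/2)·(-5) = -1/2.
If General C plays R, General R's expected payoff is (1/2)·7 + (1/2)·3 = 5.
General C minimizes General R's payoff; the smallest is -1/2, so the best response is L.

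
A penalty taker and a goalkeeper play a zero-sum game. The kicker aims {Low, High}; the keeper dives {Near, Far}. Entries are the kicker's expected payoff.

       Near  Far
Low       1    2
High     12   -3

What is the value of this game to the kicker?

27/16

Row minima: Low → 1, High → -3; maximin = 1.
Column maxima: Near → 12, Far → 2; minimax = 2.
1 ≠ 2, so there is no saddle point; optimal play is mixed.
Let the kicker play Low with probability p. Expected payoff against Near: 1p + 12(1−p) = −11p + 12; against Far: 2p + (-3)(1−p) = 5p − 3.
Setting these equal: −11p + 12 = 5p − 3 ⇒ −16p = -15 ⇒ p = 15/16, and the value is (-11)·(15/16) + 12 = 27/16.
For the keeper: with q = P(Near), equating Low's and High's payoffs gives −q + 2 = 15q − 3 ⇒ q = 5/16.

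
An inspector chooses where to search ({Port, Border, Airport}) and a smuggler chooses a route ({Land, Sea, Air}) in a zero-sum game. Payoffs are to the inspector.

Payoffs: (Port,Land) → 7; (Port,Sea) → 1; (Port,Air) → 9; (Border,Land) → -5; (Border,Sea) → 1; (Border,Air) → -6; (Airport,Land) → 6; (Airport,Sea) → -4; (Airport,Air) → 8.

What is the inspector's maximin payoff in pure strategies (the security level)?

Row minima: Port → 1, Border → -6, Airport → -4.
The best of these is 1.

1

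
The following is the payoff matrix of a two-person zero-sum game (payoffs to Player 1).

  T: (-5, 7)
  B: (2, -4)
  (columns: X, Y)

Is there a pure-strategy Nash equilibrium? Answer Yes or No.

Row minima: T → -5, B → -4; maximin = -4.
Column maxima: X → 2, Y → 7; minimax = 2.
-4 ≠ 2, so no pure-strategy equilibrium exists.

No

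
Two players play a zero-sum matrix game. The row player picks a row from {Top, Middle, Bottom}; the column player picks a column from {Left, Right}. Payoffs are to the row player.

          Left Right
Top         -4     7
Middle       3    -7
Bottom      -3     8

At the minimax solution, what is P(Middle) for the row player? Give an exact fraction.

Row minima: Top → -4, Middle → -7, Bottom → -3; maximin = -3.
Column maxima: Left → 3, Right → 8; minimax = 3.
-3 ≠ 3, so there is no saddle point; optimal play is mixed.
Top is strictly dominated by Bottom, so the row player never plays it.
On the remaining 2×2 (Middle, Bottom vs Left, Right):
Let the row player play Middle with probability p. Expected payoff against Left: 3p + (-3)(1−p) = 6p − 3; against Right: (-7)p + 8(1−p) = −15p + 8.
Setting these equal: 6p − 3 = −15p + 8 ⇒ 21p = 11 ⇒ p = 11/21, and the value is (6)·(11/21) − 3 = 1/7.
For the column player: with q = P(Left), equating Middle's and Bottom's payoffs gives 10q − 7 = −11q + 8 ⇒ q = 5/7.

11/21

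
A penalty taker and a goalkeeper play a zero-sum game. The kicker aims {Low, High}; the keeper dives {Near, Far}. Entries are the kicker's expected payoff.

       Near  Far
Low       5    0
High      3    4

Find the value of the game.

Row minima: Low → 0, High → 3; maximin = 3.
Column maxima: Near → 5, Far → 4; minimax = 4.
3 ≠ 4, so there is no saddle point; optimal play is mixed.
Let the kicker play Low with probability p. Expected payoff against Near: 5p + 3(1−p) = 2p + 3; against Far: 0p + 4(1−p) = −4p + 4.
Setting these equal: 2p + 3 = −4p + 4 ⇒ 6p = 1 ⇒ p = 1/6, and the value is (2)·(1/6) + 3 = 10/3.
For the keeper: with q = P(Near), equating Low's and High's payoffs gives 5q = −q + 4 ⇒ q = 2/3.

10/3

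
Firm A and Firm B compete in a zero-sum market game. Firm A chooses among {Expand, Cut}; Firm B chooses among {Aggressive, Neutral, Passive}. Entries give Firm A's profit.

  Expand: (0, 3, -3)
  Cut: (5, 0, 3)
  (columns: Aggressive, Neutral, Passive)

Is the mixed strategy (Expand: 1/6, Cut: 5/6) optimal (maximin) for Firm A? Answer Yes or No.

Against Aggressive this mix gives (1/6)·0 + (5/6)·5 = 25/6.
Against Neutral this mix gives (1/6)·3 + (5/6)·0 = 1/2.
Against Passive this mix gives (1/6)·(-3) + (5/6)·3 = 2.
Firm B will play Neutral, holding Firm A to 1/2. Shifting weight toward the row that does better against Neutral would raise this floor (the equalizing mix achieves 1 against both Neutral and Passive), so the proposed strategy is not optimal.

No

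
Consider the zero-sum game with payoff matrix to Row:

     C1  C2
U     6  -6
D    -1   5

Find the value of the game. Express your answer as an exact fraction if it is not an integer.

Row minima: U → -6, D → -1; maximin = -1.
Column maxima: C1 → 6, C2 → 5; minimax = 5.
-1 ≠ 5, so there is no saddle point; optimal play is mixed.
Let Row play U with probability p. Expected payoff against C1: 6p + (-1)(1−p) = 7p − 1; against C2: (-6)p + 5(1−p) = −11p + 5.
Setting these equal: 7p − 1 = −11p + 5 ⇒ 18p = 6 ⇒ p = 1/3, and the value is (7)·(1/3) − 1 = 4/3.
For Column: with q = P(C1), equating U's and D's payoffs gives 12q − 6 = −6q + 5 ⇒ q = 11/18.

4/3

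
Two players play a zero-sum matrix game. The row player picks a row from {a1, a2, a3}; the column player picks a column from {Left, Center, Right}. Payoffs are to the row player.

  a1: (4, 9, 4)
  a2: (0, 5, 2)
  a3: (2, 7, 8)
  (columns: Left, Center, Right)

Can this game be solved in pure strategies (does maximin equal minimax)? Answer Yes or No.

Yes

Row minima: a1 → 4, a2 → 0, a3 → 2; maximin = 4.
Column maxima: Left → 4, Center → 9, Right → 8; minimax = 4.
maximin = minimax = 4, so a saddle point exists.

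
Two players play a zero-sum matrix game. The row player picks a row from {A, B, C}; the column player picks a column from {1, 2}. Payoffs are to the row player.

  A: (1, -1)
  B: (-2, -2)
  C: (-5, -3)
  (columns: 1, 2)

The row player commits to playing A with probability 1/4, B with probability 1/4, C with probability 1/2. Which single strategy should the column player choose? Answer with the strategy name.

If the column player plays 1, the row player's expected payoff is (1/4)·1 + (1/4)·(-2) + (1/2)·(-5) = -11/4.
If the column player plays 2, the row player's expected payoff is (1/4)·(-1) + (1/4)·(-2) + (1/2)·(-3) = -9/4.
The column player minimizes the row player's payoff; the smallest is -11/4, so the best response is 1.

1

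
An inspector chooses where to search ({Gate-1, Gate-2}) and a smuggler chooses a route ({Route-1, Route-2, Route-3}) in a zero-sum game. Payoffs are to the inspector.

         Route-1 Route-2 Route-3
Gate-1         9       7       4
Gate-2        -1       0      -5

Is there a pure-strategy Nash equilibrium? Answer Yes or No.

Yes

Row minima: Gate-1 → 4, Gate-2 → -5; maximin = 4.
Column maxima: Route-1 → 9, Route-2 → 7, Route-3 → 4; minimax = 4.
maximin = minimax = 4, so a saddle point exists.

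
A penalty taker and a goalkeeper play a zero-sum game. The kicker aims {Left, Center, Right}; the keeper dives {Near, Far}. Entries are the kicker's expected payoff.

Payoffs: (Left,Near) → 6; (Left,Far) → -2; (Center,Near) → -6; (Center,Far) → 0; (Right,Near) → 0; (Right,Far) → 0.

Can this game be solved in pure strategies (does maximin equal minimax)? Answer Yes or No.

Yes

Row minima: Left → -2, Center → -6, Right → 0; maximin = 0.
Column maxima: Near → 6, Far → 0; minimax = 0.
maximin = minimax = 0, so a saddle point exists.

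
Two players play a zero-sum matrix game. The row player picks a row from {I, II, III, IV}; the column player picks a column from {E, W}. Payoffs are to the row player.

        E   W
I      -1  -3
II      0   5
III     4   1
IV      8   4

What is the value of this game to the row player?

40/9

Row minima: I → -3, II → 0, III → 1, IV → 4; maximin = 4.
Column maxima: E → 8, W → 5; minimax = 5.
4 ≠ 5, so there is no saddle point; optimal play is mixed.
I is strictly dominated by II, so the row player never plays it.
III is strictly dominated by IV, so the row player never plays it.
On the remaining 2×2 (II, IV vs E, W):
Let the row player play II with probability p. Expected payoff against E: 0p + 8(1−p) = −8p + 8; against W: 5p + 4(1−p) = p + 4.
Setting these equal: −8p + 8 = p + 4 ⇒ −9p = -4 ⇒ p = 4/9, and the value is (-8)·(4/9) + 8 = 40/9.
For the column player: with q = P(E), equating II's and IV's payoffs gives −5q + 5 = 4q + 4 ⇒ q = 1/9.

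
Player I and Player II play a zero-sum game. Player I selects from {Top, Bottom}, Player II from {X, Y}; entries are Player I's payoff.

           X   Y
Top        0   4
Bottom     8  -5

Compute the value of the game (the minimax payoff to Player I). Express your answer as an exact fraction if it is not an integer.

32/17

Row minima: Top → 0, Bottom → -5; maximin = 0.
Column maxima: X → 8, Y → 4; minimax = 4.
0 ≠ 4, so there is no saddle point; optimal play is mixed.
Let Player I play Top with probability p. Expected payoff against X: 0p + 8(1−p) = −8p + 8; against Y: 4p + (-5)(1−p) = 9p − 5.
Setting these equal: −8p + 8 = 9p − 5 ⇒ −17p = -13 ⇒ p = 13/17, and the value is (-8)·(13/17) + 8 = 32/17.
For Player II: with q = P(X), equating Top's and Bottom's payoffs gives −4q + 4 = 13q − 5 ⇒ q = 9/17.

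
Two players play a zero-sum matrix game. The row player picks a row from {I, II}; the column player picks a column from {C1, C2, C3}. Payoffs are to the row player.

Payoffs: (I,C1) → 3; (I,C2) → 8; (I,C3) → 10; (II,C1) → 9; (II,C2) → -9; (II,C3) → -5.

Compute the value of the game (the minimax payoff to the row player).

99/23

Row minima: I → 3, II → -9; maximin = 3.
Column maxima: C1 → 9, C2 → 8, C3 → 10; minimax = 8.
3 ≠ 8, so there is no saddle point; optimal play is mixed.
C3 is strictly dominated by C2 (it gives the row player strictly more in every row), so the column player never plays it.
On the remaining 2×2 (I, II vs C1, C2):
Let the row player play I with probability p. Expected payoff against C1: 3p + 9(1−p) = −6p + 9; against C2: 8p + (-9)(1−p) = 17p − 9.
Setting these equal: −6p + 9 = 17p − 9 ⇒ −23p = -18 ⇒ p = 18/23, and the value is (-6)·(18/23) + 9 = 99/23.
For the column player: with q = P(C1), equating I's and II's payoffs gives −5q + 8 = 18q − 9 ⇒ q = 17/23.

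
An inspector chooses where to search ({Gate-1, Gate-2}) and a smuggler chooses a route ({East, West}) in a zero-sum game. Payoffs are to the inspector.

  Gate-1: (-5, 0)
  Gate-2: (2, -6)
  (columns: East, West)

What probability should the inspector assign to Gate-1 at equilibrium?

8/13

Row minima: Gate-1 → -5, Gate-2 → -6; maximin = -5.
Column maxima: East → 2, West → 0; minimax = 0.
-5 ≠ 0, so there is no saddle point; optimal play is mixed.
Let the inspector play Gate-1 with probability p. Expected payoff against East: (-5)p + 2(1−p) = −7p + 2; against West: 0p + (-6)(1−p) = 6p − 6.
Setting these equal: −7p + 2 = 6p − 6 ⇒ −13p = -8 ⇒ p = 8/13, and the value is (-7)·(8/13) + 2 = -30/13.
For the smuggler: with q = P(East), equating Gate-1's and Gate-2's payoffs gives −5q = 8q − 6 ⇒ q = 6/13.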